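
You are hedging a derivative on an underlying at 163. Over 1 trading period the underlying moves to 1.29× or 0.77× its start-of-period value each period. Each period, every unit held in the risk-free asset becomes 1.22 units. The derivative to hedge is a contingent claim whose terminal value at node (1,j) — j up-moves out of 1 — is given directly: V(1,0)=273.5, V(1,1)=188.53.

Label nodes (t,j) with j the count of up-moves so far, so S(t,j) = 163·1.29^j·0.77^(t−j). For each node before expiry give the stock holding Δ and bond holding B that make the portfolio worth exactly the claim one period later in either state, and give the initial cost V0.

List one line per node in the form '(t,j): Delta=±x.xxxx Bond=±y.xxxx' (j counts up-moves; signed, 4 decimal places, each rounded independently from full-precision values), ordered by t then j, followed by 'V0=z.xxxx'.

No-arbitrage ⇒ martingale measure with p* = (R−d)/(u−d) = 0.8654.
Payoff layer (t=1): V(1,0)=273.5000, V(1,1)=188.5300
  t=0,j=0: stock 163.0000 → up 210.2700 (V=188.5300), down 125.5100 (V=273.5000). Price 163.9084; hedge Δ=-1.0025, bond B=327.3123.
Self-financing check: at every node Δ·S+B equals the discounted successor values.

(0,0): Delta=-1.0025 Bond=327.3123
V0=163.9084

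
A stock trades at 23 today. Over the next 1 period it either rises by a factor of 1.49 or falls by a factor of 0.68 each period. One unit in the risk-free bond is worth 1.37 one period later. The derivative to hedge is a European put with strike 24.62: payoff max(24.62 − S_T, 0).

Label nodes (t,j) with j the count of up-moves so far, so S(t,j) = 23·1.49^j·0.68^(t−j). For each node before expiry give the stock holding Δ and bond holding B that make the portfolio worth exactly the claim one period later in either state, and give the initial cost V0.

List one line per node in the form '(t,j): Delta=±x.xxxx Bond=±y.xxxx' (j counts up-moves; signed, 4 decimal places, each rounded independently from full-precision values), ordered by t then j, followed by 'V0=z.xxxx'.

(0,0): Delta=-0.4820 Bond=12.0575
V0=0.9711

Under the risk-neutral measure, an up-move has probability p* = (R−d)/(u−d) = 0.8519 and values discount at R = 1.37.
Terminal payoffs: V(1,0)=8.9800, V(1,1)=0.0000
Node (0,0) S=23.0000: V=(p*·0.0000+(1−p*)·8.9800)/1.37=0.9711; Δ=(0.0000−8.9800)/(34.2700−15.6400)=-0.4820; B=V−Δ·S=12.0575
Each (Δ,B) replicates both successor values, so the strategy is self-financing and V0 is arbitrage-free.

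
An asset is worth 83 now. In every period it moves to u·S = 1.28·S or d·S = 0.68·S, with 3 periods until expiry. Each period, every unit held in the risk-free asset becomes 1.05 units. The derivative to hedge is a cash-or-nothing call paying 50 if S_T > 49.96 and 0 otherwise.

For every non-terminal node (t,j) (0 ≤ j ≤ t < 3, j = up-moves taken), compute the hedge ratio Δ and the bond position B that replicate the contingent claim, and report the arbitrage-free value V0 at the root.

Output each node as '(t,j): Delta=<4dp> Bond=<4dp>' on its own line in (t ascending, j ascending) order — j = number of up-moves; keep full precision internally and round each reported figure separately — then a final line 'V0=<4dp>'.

(0,0): Delta=0.4305 Bond=-6.7179
(1,0): Delta=0.8671 Bond=-31.6956
(1,1): Delta=0.2864 Bond=8.2640
(2,0): Delta=0.0000 Bond=0.0000
(2,1): Delta=1.1535 Bond=-53.9683
(2,2): Delta=0.0000 Bond=47.6190
V0=29.0173

Under the risk-neutral measure, an up-move has probability p* = (R−d)/(u−d) = 0.6167 and values discount at R = 1.05.
Terminal payoffs: V(3,0)=0.0000, V(3,1)=0.0000, V(3,2)=50.0000, V(3,3)=50.0000
Node (2,0) S=38.3792: V=(p*·0.0000+(1−p*)·0.0000)/1.05=0.0000; Δ=(0.0000−0.0000)/(49.1254−26.0979)=0.0000; B=V−Δ·S=0.0000
Node (2,1) S=72.2432: V=(p*·50.0000+(1−p*)·0.0000)/1.05=29.3651; Δ=(50.0000−0.0000)/(92.4713−49.1254)=1.1535; B=V−Δ·S=-53.9683
Node (2,2) S=135.9872: V=(p*·50.0000+(1−p*)·50.0000)/1.05=47.6190; Δ=(50.0000−50.0000)/(174.0636−92.4713)=0.0000; B=V−Δ·S=47.6190
Node (1,0) S=56.4400: V=(p*·29.3651+(1−p*)·0.0000)/1.05=17.2462; Δ=(29.3651−0.0000)/(72.2432−38.3792)=0.8671; B=V−Δ·S=-31.6956
Node (1,1) S=106.2400: V=(p*·47.6190+(1−p*)·29.3651)/1.05=38.6873; Δ=(47.6190−29.3651)/(135.9872−72.2432)=0.2864; B=V−Δ·S=8.2640
Node (0,0) S=83.0000: V=(p*·38.6873+(1−p*)·17.2462)/1.05=29.0173; Δ=(38.6873−17.2462)/(106.2400−56.4400)=0.4305; B=V−Δ·S=-6.7179
The time-0 hedge costs 29.0173, which is the no-arbitrage price.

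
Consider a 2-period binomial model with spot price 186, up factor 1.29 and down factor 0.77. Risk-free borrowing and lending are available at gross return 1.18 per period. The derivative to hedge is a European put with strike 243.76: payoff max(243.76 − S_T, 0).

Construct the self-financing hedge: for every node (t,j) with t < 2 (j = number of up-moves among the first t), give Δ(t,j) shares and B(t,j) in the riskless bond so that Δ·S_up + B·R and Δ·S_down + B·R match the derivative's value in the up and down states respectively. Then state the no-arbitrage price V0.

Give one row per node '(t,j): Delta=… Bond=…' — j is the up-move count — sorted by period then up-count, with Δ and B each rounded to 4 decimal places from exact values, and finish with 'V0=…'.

Since d<R<u, set p* = (R−d)/(u−d) = 0.7885; price each node as the discounted p*-expectation of its children.
At expiry t=2: V(2,0)=133.4806, V(2,1)=59.0062, V(2,2)=0.0000
  t=1,j=0: stock 143.2200 → up 184.7538 (V=59.0062), down 110.2794 (V=133.4806). Price 63.3563; hedge Δ=-1.0000, bond B=206.5763.
  t=1,j=1: stock 239.9400 → up 309.5226 (V=0.0000), down 184.7538 (V=59.0062). Price 10.5780; hedge Δ=-0.4729, bond B=124.0515.
  t=0,j=0: stock 186.0000 → up 239.9400 (V=10.5780), down 143.2200 (V=63.3563). Price 18.4260; hedge Δ=-0.5457, bond B=119.9226.
The time-0 hedge costs 18.4260, which is the no-arbitrage price.

(0,0): Delta=-0.5457 Bond=119.9226
(1,0): Delta=-1.0000 Bond=206.5763
(1,1): Delta=-0.4729 Bond=124.0515
V0=18.4260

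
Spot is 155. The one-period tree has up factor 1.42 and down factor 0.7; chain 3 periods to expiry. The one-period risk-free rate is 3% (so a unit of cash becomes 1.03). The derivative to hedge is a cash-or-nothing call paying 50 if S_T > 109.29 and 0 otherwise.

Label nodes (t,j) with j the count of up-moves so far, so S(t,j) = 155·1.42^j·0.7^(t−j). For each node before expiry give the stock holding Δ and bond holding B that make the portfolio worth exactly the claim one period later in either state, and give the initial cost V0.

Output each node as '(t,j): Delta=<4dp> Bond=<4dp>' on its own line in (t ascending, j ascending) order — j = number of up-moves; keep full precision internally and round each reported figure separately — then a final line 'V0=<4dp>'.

(0,0): Delta=0.2097 Bond=-12.4764
(1,0): Delta=0.2848 Bond=-21.0011
(1,1): Delta=0.1659 Bond=-3.2184
(2,0): Delta=0.0000 Bond=0.0000
(2,1): Delta=0.4507 Bond=-47.1953
(2,2): Delta=0.0000 Bond=48.5437
V0=20.0253

Under the risk-neutral measure, an up-move has probability p* = (R−d)/(u−d) = 0.4583 and values discount at R = 1.03.
At expiry t=3: V(3,0)=0.0000, V(3,1)=0.0000, V(3,2)=50.0000, V(3,3)=50.0000
(2,0): S=75.9500. Δ = (V_up−V_dn)/(S_up−S_dn) = (0.0000−0.0000)/(107.8490−53.1650) = 0.0000. V = [p*·0.0000 + (1−p*)·0.0000]/1.03 = 0.0000. B = V − Δ·S = 0.0000.
(2,1): S=154.0700. Δ = (V_up−V_dn)/(S_up−S_dn) = (50.0000−0.0000)/(218.7794−107.8490) = 0.4507. V = [p*·50.0000 + (1−p*)·0.0000]/1.03 = 22.2492. B = V − Δ·S = -47.1953.
(2,2): S=312.5420. Δ = (V_up−V_dn)/(S_up−S_dn) = (50.0000−50.0000)/(443.8096−218.7794) = 0.0000. V = [p*·50.0000 + (1−p*)·50.0000]/1.03 = 48.5437. B = V − Δ·S = 48.5437.
(1,0): S=108.5000. Δ = (V_up−V_dn)/(S_up−S_dn) = (22.2492−0.0000)/(154.0700−75.9500) = 0.2848. V = [p*·22.2492 + (1−p*)·0.0000]/1.03 = 9.9005. B = V − Δ·S = -21.0011.
(1,1): S=220.1000. Δ = (V_up−V_dn)/(S_up−S_dn) = (48.5437−22.2492)/(312.5420−154.0700) = 0.1659. V = [p*·48.5437 + (1−p*)·22.2492]/1.03 = 33.3018. B = V − Δ·S = -3.2184.
(0,0): S=155.0000. Δ = (V_up−V_dn)/(S_up−S_dn) = (33.3018−9.9005)/(220.1000−108.5000) = 0.2097. V = [p*·33.3018 + (1−p*)·9.9005]/1.03 = 20.0253. B = V − Δ·S = -12.4764.
Self-financing check: at every node Δ·S+B equals the discounted successor values.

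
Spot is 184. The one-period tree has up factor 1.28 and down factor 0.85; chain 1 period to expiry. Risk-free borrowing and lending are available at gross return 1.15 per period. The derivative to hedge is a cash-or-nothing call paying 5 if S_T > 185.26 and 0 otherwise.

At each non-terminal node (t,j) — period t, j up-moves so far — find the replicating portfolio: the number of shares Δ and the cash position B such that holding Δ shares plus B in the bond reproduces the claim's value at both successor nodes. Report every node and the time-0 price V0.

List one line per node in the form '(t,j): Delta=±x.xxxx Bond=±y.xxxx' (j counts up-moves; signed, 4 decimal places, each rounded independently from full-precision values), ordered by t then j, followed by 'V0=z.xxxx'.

The replicating-portfolio and risk-neutral prices coincide; use p* = (1.15−0.85)/(1.28−0.85) = 0.6977 for the latter.
At expiry t=1: V(1,0)=0.0000, V(1,1)=5.0000
(0,0): S=184.0000. Δ = (V_up−V_dn)/(S_up−S_dn) = (5.0000−0.0000)/(235.5200−156.4000) = 0.0632. V = [p*·5.0000 + (1−p*)·0.0000]/1.15 = 3.0334. B = V − Δ·S = -8.5945.
Check: Δ(0,0)·S0 + B(0,0) = 3.0334 = V0.

(0,0): Delta=0.0632 Bond=-8.5945
V0=3.0334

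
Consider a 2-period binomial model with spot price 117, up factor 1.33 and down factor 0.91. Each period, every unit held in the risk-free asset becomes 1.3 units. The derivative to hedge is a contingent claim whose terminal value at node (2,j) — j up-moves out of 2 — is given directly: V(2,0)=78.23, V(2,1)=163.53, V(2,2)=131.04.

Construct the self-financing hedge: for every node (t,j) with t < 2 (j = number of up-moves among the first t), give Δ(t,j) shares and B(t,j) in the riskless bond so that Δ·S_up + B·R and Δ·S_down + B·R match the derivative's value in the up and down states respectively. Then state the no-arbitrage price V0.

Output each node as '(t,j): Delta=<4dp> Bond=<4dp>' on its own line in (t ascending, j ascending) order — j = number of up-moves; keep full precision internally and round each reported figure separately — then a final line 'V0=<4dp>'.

(0,0): Delta=-0.3769 Bond=124.0253
(1,0): Delta=1.9075 Bond=-81.9897
(1,1): Delta=-0.4971 Bond=179.9423
V0=79.9293

Risk-neutral probability p* = (R−d)/(u−d) = (1.3−0.91)/(1.33−0.91) = 0.9286.
Terminal payoffs: V(2,0)=78.2300, V(2,1)=163.5300, V(2,2)=131.0400
Node (1,0) S=106.4700: V=(p*·163.5300+(1−p*)·78.2300)/1.3=121.1055; Δ=(163.5300−78.2300)/(141.6051−96.8877)=1.9075; B=V−Δ·S=-81.9897
Node (1,1) S=155.6100: V=(p*·131.0400+(1−p*)·163.5300)/1.3=102.5852; Δ=(131.0400−163.5300)/(206.9613−141.6051)=-0.4971; B=V−Δ·S=179.9423
Node (0,0) S=117.0000: V=(p*·102.5852+(1−p*)·121.1055)/1.3=79.9293; Δ=(102.5852−121.1055)/(155.6100−106.4700)=-0.3769; B=V−Δ·S=124.0253
Self-financing check: at every node Δ·S+B equals the discounted successor values.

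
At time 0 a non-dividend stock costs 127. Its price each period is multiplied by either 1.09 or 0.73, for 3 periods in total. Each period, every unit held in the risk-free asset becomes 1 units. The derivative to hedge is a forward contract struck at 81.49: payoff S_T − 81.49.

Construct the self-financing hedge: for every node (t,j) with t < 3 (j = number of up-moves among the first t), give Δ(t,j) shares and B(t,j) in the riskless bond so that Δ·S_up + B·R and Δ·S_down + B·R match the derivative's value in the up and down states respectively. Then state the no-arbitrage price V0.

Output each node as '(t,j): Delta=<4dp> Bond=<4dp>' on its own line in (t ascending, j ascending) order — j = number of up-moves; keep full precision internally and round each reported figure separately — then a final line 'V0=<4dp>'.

(0,0): Delta=1.0000 Bond=-81.4900
(1,0): Delta=1.0000 Bond=-81.4900
(1,1): Delta=1.0000 Bond=-81.4900
(2,0): Delta=1.0000 Bond=-81.4900
(2,1): Delta=1.0000 Bond=-81.4900
(2,2): Delta=1.0000 Bond=-81.4900
V0=45.5100

Since d<R<u, set p* = (R−d)/(u−d) = 0.7500; price each node as the discounted p*-expectation of its children.
Payoff layer (t=3): V(3,0)=-32.0848, V(3,1)=-7.7207, V(3,2)=28.6588, V(3,3)=82.9787
(2,0): S=67.6783. Δ = (V_up−V_dn)/(S_up−S_dn) = (-7.7207−-32.0848)/(73.7693−49.4052) = 1.0000. V = [p*·-7.7207 + (1−p*)·-32.0848]/1 = -13.8117. B = V − Δ·S = -81.4900.
(2,1): S=101.0539. Δ = (V_up−V_dn)/(S_up−S_dn) = (28.6588−-7.7207)/(110.1488−73.7693) = 1.0000. V = [p*·28.6588 + (1−p*)·-7.7207]/1 = 19.5639. B = V − Δ·S = -81.4900.
(2,2): S=150.8887. Δ = (V_up−V_dn)/(S_up−S_dn) = (82.9787−28.6588)/(164.4687−110.1488) = 1.0000. V = [p*·82.9787 + (1−p*)·28.6588]/1 = 69.3987. B = V − Δ·S = -81.4900.
(1,0): S=92.7100. Δ = (V_up−V_dn)/(S_up−S_dn) = (19.5639−-13.8117)/(101.0539−67.6783) = 1.0000. V = [p*·19.5639 + (1−p*)·-13.8117]/1 = 11.2200. B = V − Δ·S = -81.4900.
(1,1): S=138.4300. Δ = (V_up−V_dn)/(S_up−S_dn) = (69.3987−19.5639)/(150.8887−101.0539) = 1.0000. V = [p*·69.3987 + (1−p*)·19.5639]/1 = 56.9400. B = V − Δ·S = -81.4900.
(0,0): S=127.0000. Δ = (V_up−V_dn)/(S_up−S_dn) = (56.9400−11.2200)/(138.4300−92.7100) = 1.0000. V = [p*·56.9400 + (1−p*)·11.2200]/1 = 45.5100. B = V − Δ·S = -81.4900.
Check: Δ(0,0)·S0 + B(0,0) = 45.5100 = V0.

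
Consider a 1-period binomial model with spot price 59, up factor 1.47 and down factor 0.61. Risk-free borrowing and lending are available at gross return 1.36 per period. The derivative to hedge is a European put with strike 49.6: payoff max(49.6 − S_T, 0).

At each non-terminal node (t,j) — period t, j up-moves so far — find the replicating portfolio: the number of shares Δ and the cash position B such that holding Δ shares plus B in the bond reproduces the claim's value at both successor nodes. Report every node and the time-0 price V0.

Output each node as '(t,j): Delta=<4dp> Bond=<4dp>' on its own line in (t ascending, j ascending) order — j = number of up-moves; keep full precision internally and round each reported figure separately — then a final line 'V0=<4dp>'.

Under the risk-neutral measure, an up-move has probability p* = (R−d)/(u−d) = 0.8721 and values discount at R = 1.36.
At expiry t=1: V(1,0)=13.6100, V(1,1)=0.0000
(0,0): S=59.0000. Δ = (V_up−V_dn)/(S_up−S_dn) = (0.0000−13.6100)/(86.7300−35.9900) = -0.2682. V = [p*·0.0000 + (1−p*)·13.6100]/1.36 = 1.2800. B = V − Δ·S = 17.1056.
Each (Δ,B) replicates both successor values, so the strategy is self-financing and V0 is arbitrage-free.

(0,0): Delta=-0.2682 Bond=17.1056
V0=1.2800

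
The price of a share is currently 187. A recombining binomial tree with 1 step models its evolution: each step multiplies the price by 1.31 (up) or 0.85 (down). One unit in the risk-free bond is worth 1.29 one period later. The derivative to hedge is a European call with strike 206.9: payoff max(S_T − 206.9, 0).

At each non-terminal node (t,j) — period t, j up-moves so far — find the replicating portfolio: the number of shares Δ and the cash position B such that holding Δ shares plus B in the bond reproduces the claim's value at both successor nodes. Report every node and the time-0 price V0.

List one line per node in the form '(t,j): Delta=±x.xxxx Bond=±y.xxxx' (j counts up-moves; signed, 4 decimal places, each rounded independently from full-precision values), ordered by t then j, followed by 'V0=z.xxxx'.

No-arbitrage ⇒ martingale measure with p* = (R−d)/(u−d) = 0.9565.
Terminal payoffs: V(1,0)=0.0000, V(1,1)=38.0700
(0,0): S=187.0000. Δ = (V_up−V_dn)/(S_up−S_dn) = (38.0700−0.0000)/(244.9700−158.9500) = 0.4426. V = [p*·38.0700 + (1−p*)·0.0000]/1.29 = 28.2285. B = V − Δ·S = -54.5324.
Root portfolio cost Δ·187+B reproduces V0=28.2285.

(0,0): Delta=0.4426 Bond=-54.5324
V0=28.2285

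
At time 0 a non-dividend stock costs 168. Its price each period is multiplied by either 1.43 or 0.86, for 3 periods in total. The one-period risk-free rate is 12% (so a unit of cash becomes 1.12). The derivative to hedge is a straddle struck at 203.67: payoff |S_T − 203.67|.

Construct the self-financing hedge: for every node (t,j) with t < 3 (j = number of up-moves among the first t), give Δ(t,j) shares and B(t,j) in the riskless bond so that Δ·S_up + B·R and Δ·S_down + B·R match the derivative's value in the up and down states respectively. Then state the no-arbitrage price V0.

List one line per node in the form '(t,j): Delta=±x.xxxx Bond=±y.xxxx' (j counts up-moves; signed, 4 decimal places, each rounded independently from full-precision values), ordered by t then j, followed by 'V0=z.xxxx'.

(0,0): Delta=0.4365 Bond=-13.1595
(1,0): Delta=-0.0923 Bond=61.6596
(1,1): Delta=0.8157 Bond=-105.8287
(2,0): Delta=-1.0000 Bond=181.8482
(2,1): Delta=0.5586 Bond=-65.4211
(2,2): Delta=1.0000 Bond=-181.8482
V0=60.1763

Risk-neutral probability p* = (R−d)/(u−d) = (1.12−0.86)/(1.43−0.86) = 0.4561.
Terminal payoffs: V(3,0)=96.8126, V(3,1)=25.9885, V(3,2)=91.7772, V(3,3)=287.5968
Node (2,0) S=124.2528: V=(p*·25.9885+(1−p*)·96.8126)/1.12=57.5954; Δ=(25.9885−96.8126)/(177.6815−106.8574)=-1.0000; B=V−Δ·S=181.8482
Node (2,1) S=206.6064: V=(p*·91.7772+(1−p*)·25.9885)/1.12=49.9976; Δ=(91.7772−25.9885)/(295.4472−177.6815)=0.5586; B=V−Δ·S=-65.4211
Node (2,2) S=343.5432: V=(p*·287.5968+(1−p*)·91.7772)/1.12=161.6950; Δ=(287.5968−91.7772)/(491.2668−295.4472)=1.0000; B=V−Δ·S=-181.8482
Node (1,0) S=144.4800: V=(p*·49.9976+(1−p*)·57.5954)/1.12=48.3301; Δ=(49.9976−57.5954)/(206.6064−124.2528)=-0.0923; B=V−Δ·S=61.6596
Node (1,1) S=240.2400: V=(p*·161.6950+(1−p*)·49.9976)/1.12=90.1315; Δ=(161.6950−49.9976)/(343.5432−206.6064)=0.8157; B=V−Δ·S=-105.8287
Node (0,0) S=168.0000: V=(p*·90.1315+(1−p*)·48.3301)/1.12=60.1763; Δ=(90.1315−48.3301)/(240.2400−144.4800)=0.4365; B=V−Δ·S=-13.1595
Self-financing check: at every node Δ·S+B equals the discounted successor values.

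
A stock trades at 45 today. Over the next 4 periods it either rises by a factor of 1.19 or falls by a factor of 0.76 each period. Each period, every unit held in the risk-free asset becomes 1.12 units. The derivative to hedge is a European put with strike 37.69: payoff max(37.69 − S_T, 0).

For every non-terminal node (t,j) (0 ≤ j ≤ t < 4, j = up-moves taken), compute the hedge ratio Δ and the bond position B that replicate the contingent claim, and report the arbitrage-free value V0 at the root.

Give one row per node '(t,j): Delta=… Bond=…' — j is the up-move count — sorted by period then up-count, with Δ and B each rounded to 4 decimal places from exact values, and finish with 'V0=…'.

(0,0): Delta=-0.0450 Bond=2.2291
(1,0): Delta=-0.2423 Bond=9.2422
(1,1): Delta=-0.0205 Bond=1.1849
(2,0): Delta=-1.0000 Bond=30.0462
(2,1): Delta=-0.1482 Bond=6.5217
(2,2): Delta=-0.0047 Bond=0.3170
(3,0): Delta=-1.0000 Bond=33.6518
(3,1): Delta=-1.0000 Bond=33.6518
(3,2): Delta=-0.0424 Bond=2.1812
(3,3): Delta=0.0000 Bond=0.0000
V0=0.2029

No-arbitrage ⇒ martingale measure with p* = (R−d)/(u−d) = 0.8372.
Terminal values V(4,·): V(4,0)=22.6770, V(4,1)=14.1828, V(4,2)=0.8827, V(4,3)=0.0000, V(4,4)=0.0000
Node (3,0) S=19.7539: V=(p*·14.1828+(1−p*)·22.6770)/1.12=13.8979; Δ=(14.1828−22.6770)/(23.5072−15.0130)=-1.0000; B=V−Δ·S=33.6518
Node (3,1) S=30.9305: V=(p*·0.8827+(1−p*)·14.1828)/1.12=2.7213; Δ=(0.8827−14.1828)/(36.8073−23.5072)=-1.0000; B=V−Δ·S=33.6518
Node (3,2) S=48.4306: V=(p*·0.0000+(1−p*)·0.8827)/1.12=0.1283; Δ=(0.0000−0.8827)/(57.6324−36.8073)=-0.0424; B=V−Δ·S=2.1812
Node (3,3) S=75.8322: V=(p*·0.0000+(1−p*)·0.0000)/1.12=0.0000; Δ=(0.0000−0.0000)/(90.2403−57.6324)=0.0000; B=V−Δ·S=0.0000
Node (2,0) S=25.9920: V=(p*·2.7213+(1−p*)·13.8979)/1.12=4.0542; Δ=(2.7213−13.8979)/(30.9305−19.7539)=-1.0000; B=V−Δ·S=30.0462
Node (2,1) S=40.6980: V=(p*·0.1283+(1−p*)·2.7213)/1.12=0.4914; Δ=(0.1283−2.7213)/(48.4306−30.9305)=-0.1482; B=V−Δ·S=6.5217
Node (2,2) S=63.7245: V=(p*·0.0000+(1−p*)·0.1283)/1.12=0.0186; Δ=(0.0000−0.1283)/(75.8322−48.4306)=-0.0047; B=V−Δ·S=0.3170
Node (1,0) S=34.2000: V=(p*·0.4914+(1−p*)·4.0542)/1.12=0.9566; Δ=(0.4914−4.0542)/(40.6980−25.9920)=-0.2423; B=V−Δ·S=9.2422
Node (1,1) S=53.5500: V=(p*·0.0186+(1−p*)·0.4914)/1.12=0.0854; Δ=(0.0186−0.4914)/(63.7245−40.6980)=-0.0205; B=V−Δ·S=1.1849
Node (0,0) S=45.0000: V=(p*·0.0854+(1−p*)·0.9566)/1.12=0.2029; Δ=(0.0854−0.9566)/(53.5500−34.2000)=-0.0450; B=V−Δ·S=2.2291
Root portfolio cost Δ·45+B reproduces V0=0.2029.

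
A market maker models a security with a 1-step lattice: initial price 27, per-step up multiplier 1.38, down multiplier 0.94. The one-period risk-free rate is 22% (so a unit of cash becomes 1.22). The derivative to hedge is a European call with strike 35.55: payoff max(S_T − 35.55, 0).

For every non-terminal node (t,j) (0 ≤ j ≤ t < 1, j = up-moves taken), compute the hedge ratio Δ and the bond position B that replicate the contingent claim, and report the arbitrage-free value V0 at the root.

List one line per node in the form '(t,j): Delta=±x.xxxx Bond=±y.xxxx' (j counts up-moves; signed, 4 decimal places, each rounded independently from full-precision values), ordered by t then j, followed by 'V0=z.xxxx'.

(0,0): Delta=0.1439 Bond=-2.9944
V0=0.8920

No-arbitrage ⇒ martingale measure with p* = (R−d)/(u−d) = 0.6364.
At expiry t=1: V(1,0)=0.0000, V(1,1)=1.7100
(0,0): S=27.0000. Δ = (V_up−V_dn)/(S_up−S_dn) = (1.7100−0.0000)/(37.2600−25.3800) = 0.1439. V = [p*·1.7100 + (1−p*)·0.0000]/1.22 = 0.8920. B = V − Δ·S = -2.9944.
Check: Δ(0,0)·S0 + B(0,0) = 0.8920 = V0.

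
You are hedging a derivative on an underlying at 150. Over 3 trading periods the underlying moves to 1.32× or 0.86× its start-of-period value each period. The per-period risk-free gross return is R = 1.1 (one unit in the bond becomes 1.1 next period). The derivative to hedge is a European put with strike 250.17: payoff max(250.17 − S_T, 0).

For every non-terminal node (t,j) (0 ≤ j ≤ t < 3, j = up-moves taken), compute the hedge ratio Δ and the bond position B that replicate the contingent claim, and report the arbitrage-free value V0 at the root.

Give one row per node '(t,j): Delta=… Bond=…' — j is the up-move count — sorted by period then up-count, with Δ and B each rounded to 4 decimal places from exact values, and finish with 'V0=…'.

(0,0): Delta=-0.6908 Bond=151.6993
(1,0): Delta=-1.0000 Bond=206.7521
(1,1): Delta=-0.5062 Bond=130.3100
(2,0): Delta=-1.0000 Bond=227.4273
(2,1): Delta=-1.0000 Bond=227.4273
(2,2): Delta=-0.2113 Bond=66.2619
V0=48.0747

Under the risk-neutral measure, an up-move has probability p* = (R−d)/(u−d) = 0.5217 and values discount at R = 1.1.
Payoff layer (t=3): V(3,0)=154.7616, V(3,1)=103.7292, V(3,2)=25.4004, V(3,3)=0.0000
(2,0): S=110.9400. Δ = (V_up−V_dn)/(S_up−S_dn) = (103.7292−154.7616)/(146.4408−95.4084) = -1.0000. V = [p*·103.7292 + (1−p*)·154.7616]/1.1 = 116.4873. B = V − Δ·S = 227.4273.
(2,1): S=170.2800. Δ = (V_up−V_dn)/(S_up−S_dn) = (25.4004−103.7292)/(224.7696−146.4408) = -1.0000. V = [p*·25.4004 + (1−p*)·103.7292]/1.1 = 57.1473. B = V − Δ·S = 227.4273.
(2,2): S=261.3600. Δ = (V_up−V_dn)/(S_up−S_dn) = (0.0000−25.4004)/(344.9952−224.7696) = -0.2113. V = [p*·0.0000 + (1−p*)·25.4004]/1.1 = 11.0437. B = V − Δ·S = 66.2619.
(1,0): S=129.0000. Δ = (V_up−V_dn)/(S_up−S_dn) = (57.1473−116.4873)/(170.2800−110.9400) = -1.0000. V = [p*·57.1473 + (1−p*)·116.4873]/1.1 = 77.7521. B = V − Δ·S = 206.7521.
(1,1): S=198.0000. Δ = (V_up−V_dn)/(S_up−S_dn) = (11.0437−57.1473)/(261.3600−170.2800) = -0.5062. V = [p*·11.0437 + (1−p*)·57.1473]/1.1 = 30.0847. B = V − Δ·S = 130.3100.
(0,0): S=150.0000. Δ = (V_up−V_dn)/(S_up−S_dn) = (30.0847−77.7521)/(198.0000−129.0000) = -0.6908. V = [p*·30.0847 + (1−p*)·77.7521]/1.1 = 48.0747. B = V − Δ·S = 151.6993.
Each (Δ,B) replicates both successor values, so the strategy is self-financing and V0 is arbitrage-free.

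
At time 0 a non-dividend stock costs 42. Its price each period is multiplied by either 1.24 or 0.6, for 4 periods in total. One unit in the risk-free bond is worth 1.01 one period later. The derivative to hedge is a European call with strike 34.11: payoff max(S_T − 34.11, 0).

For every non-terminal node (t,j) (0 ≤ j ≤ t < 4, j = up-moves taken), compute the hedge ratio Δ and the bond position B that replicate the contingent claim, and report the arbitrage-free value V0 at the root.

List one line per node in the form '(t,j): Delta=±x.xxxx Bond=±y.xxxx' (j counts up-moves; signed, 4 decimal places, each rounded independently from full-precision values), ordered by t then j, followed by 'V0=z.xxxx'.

The replicating-portfolio and risk-neutral prices coincide; use p* = (1.01−0.6)/(1.24−0.6) = 0.6406 for the latter.
Terminal payoffs: V(4,0)=0.0000, V(4,1)=0.0000, V(4,2)=0.0000, V(4,3)=13.9369, V(4,4)=65.1870
Node (3,0) S=9.0720: V=(p*·0.0000+(1−p*)·0.0000)/1.01=0.0000; Δ=(0.0000−0.0000)/(11.2493−5.4432)=0.0000; B=V−Δ·S=0.0000
Node (3,1) S=18.7488: V=(p*·0.0000+(1−p*)·0.0000)/1.01=0.0000; Δ=(0.0000−0.0000)/(23.2485−11.2493)=0.0000; B=V−Δ·S=0.0000
Node (3,2) S=38.7475: V=(p*·13.9369+(1−p*)·0.0000)/1.01=8.8399; Δ=(13.9369−0.0000)/(48.0469−23.2485)=0.5620; B=V−Δ·S=-12.9365
Node (3,3) S=80.0782: V=(p*·65.1870+(1−p*)·13.9369)/1.01=46.3059; Δ=(65.1870−13.9369)/(99.2970−48.0469)=1.0000; B=V−Δ·S=-33.7723
Node (2,0) S=15.1200: V=(p*·0.0000+(1−p*)·0.0000)/1.01=0.0000; Δ=(0.0000−0.0000)/(18.7488−9.0720)=0.0000; B=V−Δ·S=0.0000
Node (2,1) S=31.2480: V=(p*·8.8399+(1−p*)·0.0000)/1.01=5.6070; Δ=(8.8399−0.0000)/(38.7475−18.7488)=0.4420; B=V−Δ·S=-8.2054
Node (2,2) S=64.5792: V=(p*·46.3059+(1−p*)·8.8399)/1.01=32.5164; Δ=(46.3059−8.8399)/(80.0782−38.7475)=0.9065; B=V−Δ·S=-26.0242
Node (1,0) S=25.2000: V=(p*·5.6070+(1−p*)·0.0000)/1.01=3.5564; Δ=(5.6070−0.0000)/(31.2480−15.1200)=0.3477; B=V−Δ·S=-5.2045
Node (1,1) S=52.0800: V=(p*·32.5164+(1−p*)·5.6070)/1.01=22.6197; Δ=(32.5164−5.6070)/(64.5792−31.2480)=0.8073; B=V−Δ·S=-19.4263
Node (0,0) S=42.0000: V=(p*·22.6197+(1−p*)·3.5564)/1.01=15.6127; Δ=(22.6197−3.5564)/(52.0800−25.2000)=0.7092; B=V−Δ·S=-14.1736
Self-financing check: at every node Δ·S+B equals the discounted successor values.

(0,0): Delta=0.7092 Bond=-14.1736
(1,0): Delta=0.3477 Bond=-5.2045
(1,1): Delta=0.8073 Bond=-19.4263
(2,0): Delta=0.0000 Bond=0.0000
(2,1): Delta=0.4420 Bond=-8.2054
(2,2): Delta=0.9065 Bond=-26.0242
(3,0): Delta=0.0000 Bond=0.0000
(3,1): Delta=0.0000 Bond=0.0000
(3,2): Delta=0.5620 Bond=-12.9365
(3,3): Delta=1.0000 Bond=-33.7723
V0=15.6127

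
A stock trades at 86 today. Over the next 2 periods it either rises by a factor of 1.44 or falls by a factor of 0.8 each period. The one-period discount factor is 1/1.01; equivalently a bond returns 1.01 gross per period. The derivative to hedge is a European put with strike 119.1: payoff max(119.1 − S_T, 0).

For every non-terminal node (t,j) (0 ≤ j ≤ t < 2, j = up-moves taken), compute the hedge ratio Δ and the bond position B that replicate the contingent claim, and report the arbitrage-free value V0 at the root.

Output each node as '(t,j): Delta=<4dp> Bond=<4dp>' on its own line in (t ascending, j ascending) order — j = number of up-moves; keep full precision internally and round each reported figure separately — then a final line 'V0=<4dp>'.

Risk-neutral probability p* = (R−d)/(u−d) = (1.01−0.8)/(1.44−0.8) = 0.3281.
At expiry t=2: V(2,0)=64.0600, V(2,1)=20.0280, V(2,2)=0.0000
Node (1,0) S=68.8000: V=(p*·20.0280+(1−p*)·64.0600)/1.01=49.1208; Δ=(20.0280−64.0600)/(99.0720−55.0400)=-1.0000; B=V−Δ·S=117.9208
Node (1,1) S=123.8400: V=(p*·0.0000+(1−p*)·20.0280)/1.01=13.3231; Δ=(0.0000−20.0280)/(178.3296−99.0720)=-0.2527; B=V−Δ·S=44.6168
Node (0,0) S=86.0000: V=(p*·13.3231+(1−p*)·49.1208)/1.01=37.0046; Δ=(13.3231−49.1208)/(123.8400−68.8000)=-0.6504; B=V−Δ·S=92.9385
Each (Δ,B) replicates both successor values, so the strategy is self-financing and V0 is arbitrage-free.

(0,0): Delta=-0.6504 Bond=92.9385
(1,0): Delta=-1.0000 Bond=117.9208
(1,1): Delta=-0.2527 Bond=44.6168
V0=37.0046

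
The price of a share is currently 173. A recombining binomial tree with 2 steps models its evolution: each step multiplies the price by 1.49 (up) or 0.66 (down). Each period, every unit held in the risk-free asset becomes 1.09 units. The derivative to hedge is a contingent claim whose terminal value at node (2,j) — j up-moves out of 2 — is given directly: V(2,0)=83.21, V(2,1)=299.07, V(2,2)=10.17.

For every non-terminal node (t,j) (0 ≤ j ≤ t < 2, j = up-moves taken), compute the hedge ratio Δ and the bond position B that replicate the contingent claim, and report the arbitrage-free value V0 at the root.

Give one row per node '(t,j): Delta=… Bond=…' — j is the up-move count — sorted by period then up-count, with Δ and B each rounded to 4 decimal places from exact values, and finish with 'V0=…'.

(0,0): Delta=-0.2916 Bond=194.7099
(1,0): Delta=2.2777 Bond=-81.1355
(1,1): Delta=-1.3503 Bond=485.1355
V0=144.2599

The replicating-portfolio and risk-neutral prices coincide; use p* = (1.09−0.66)/(1.49−0.66) = 0.5181 for the latter.
Terminal payoffs: V(2,0)=83.2100, V(2,1)=299.0700, V(2,2)=10.1700
(1,0): S=114.1800. Δ = (V_up−V_dn)/(S_up−S_dn) = (299.0700−83.2100)/(170.1282−75.3588) = 2.2777. V = [p*·299.0700 + (1−p*)·83.2100]/1.09 = 178.9368. B = V − Δ·S = -81.1355.
(1,1): S=257.7700. Δ = (V_up−V_dn)/(S_up−S_dn) = (10.1700−299.0700)/(384.0773−170.1282) = -1.3503. V = [p*·10.1700 + (1−p*)·299.0700]/1.09 = 137.0632. B = V − Δ·S = 485.1355.
(0,0): S=173.0000. Δ = (V_up−V_dn)/(S_up−S_dn) = (137.0632−178.9368)/(257.7700−114.1800) = -0.2916. V = [p*·137.0632 + (1−p*)·178.9368]/1.09 = 144.2599. B = V − Δ·S = 194.7099.
Each (Δ,B) replicates both successor values, so the strategy is self-financing and V0 is arbitrage-free.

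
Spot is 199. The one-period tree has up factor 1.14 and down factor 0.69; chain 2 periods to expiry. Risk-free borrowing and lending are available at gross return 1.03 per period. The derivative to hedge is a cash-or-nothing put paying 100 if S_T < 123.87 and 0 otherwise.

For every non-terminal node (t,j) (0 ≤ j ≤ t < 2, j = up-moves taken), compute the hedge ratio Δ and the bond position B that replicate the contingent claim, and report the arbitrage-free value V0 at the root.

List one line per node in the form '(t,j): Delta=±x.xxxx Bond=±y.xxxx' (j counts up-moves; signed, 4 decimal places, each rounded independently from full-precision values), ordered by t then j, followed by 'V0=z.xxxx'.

(0,0): Delta=-0.2650 Bond=58.3711
(1,0): Delta=-1.6184 Bond=245.9547
(1,1): Delta=0.0000 Bond=0.0000
V0=5.6323

The replicating-portfolio and risk-neutral prices coincide; use p* = (1.03−0.69)/(1.14−0.69) = 0.7556 for the latter.
Terminal values V(2,·): V(2,0)=100.0000, V(2,1)=0.0000, V(2,2)=0.0000
Node (1,0) S=137.3100: V=(p*·0.0000+(1−p*)·100.0000)/1.03=23.7325; Δ=(0.0000−100.0000)/(156.5334−94.7439)=-1.6184; B=V−Δ·S=245.9547
Node (1,1) S=226.8600: V=(p*·0.0000+(1−p*)·0.0000)/1.03=0.0000; Δ=(0.0000−0.0000)/(258.6204−156.5334)=0.0000; B=V−Δ·S=0.0000
Node (0,0) S=199.0000: V=(p*·0.0000+(1−p*)·23.7325)/1.03=5.6323; Δ=(0.0000−23.7325)/(226.8600−137.3100)=-0.2650; B=V−Δ·S=58.3711
Each (Δ,B) replicates both successor values, so the strategy is self-financing and V0 is arbitrage-free.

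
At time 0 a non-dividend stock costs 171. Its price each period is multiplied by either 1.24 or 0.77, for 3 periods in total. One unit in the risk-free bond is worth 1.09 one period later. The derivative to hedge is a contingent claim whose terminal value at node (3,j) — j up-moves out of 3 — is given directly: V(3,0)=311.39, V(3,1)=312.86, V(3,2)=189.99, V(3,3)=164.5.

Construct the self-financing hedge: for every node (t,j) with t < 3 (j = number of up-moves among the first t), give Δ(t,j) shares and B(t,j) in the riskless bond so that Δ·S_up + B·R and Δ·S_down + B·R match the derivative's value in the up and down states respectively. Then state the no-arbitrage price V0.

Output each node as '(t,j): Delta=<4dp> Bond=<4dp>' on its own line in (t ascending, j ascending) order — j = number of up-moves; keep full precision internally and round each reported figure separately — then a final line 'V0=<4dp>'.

Risk-neutral probability p* = (R−d)/(u−d) = (1.09−0.77)/(1.24−0.77) = 0.6809.
Terminal values V(3,·): V(3,0)=311.3900, V(3,1)=312.8600, V(3,2)=189.9900, V(3,3)=164.5000
  t=2,j=0: stock 101.3859 → up 125.7185 (V=312.8600), down 78.0671 (V=311.3900). Price 286.5971; hedge Δ=0.0308, bond B=283.4695.
  t=2,j=1: stock 163.2708 → up 202.4558 (V=189.9900), down 125.7185 (V=312.8600). Price 210.2787; hedge Δ=-1.6012, bond B=471.7043.
  t=2,j=2: stock 262.9296 → up 326.0327 (V=164.5000), down 202.4558 (V=189.9900). Price 158.3808; hedge Δ=-0.2063, bond B=212.6149.
  t=1,j=0: stock 131.6700 → up 163.2708 (V=210.2787), down 101.3859 (V=286.5971). Price 215.2621; hedge Δ=-1.2332, bond B=377.6416.
  t=1,j=1: stock 212.0400 → up 262.9296 (V=158.3808), down 163.2708 (V=210.2787). Price 160.4991; hedge Δ=-0.5208, bond B=270.9202.
  t=0,j=0: stock 171.0000 → up 212.0400 (V=160.4991), down 131.6700 (V=215.2621). Price 163.2813; hedge Δ=-0.6814, bond B=279.7983.
The time-0 hedge costs 163.2813, which is the no-arbitrage price.

(0,0): Delta=-0.6814 Bond=279.7983
(1,0): Delta=-1.2332 Bond=377.6416
(1,1): Delta=-0.5208 Bond=270.9202
(2,0): Delta=0.0308 Bond=283.4695
(2,1): Delta=-1.6012 Bond=471.7043
(2,2): Delta=-0.2063 Bond=212.6149
V0=163.2813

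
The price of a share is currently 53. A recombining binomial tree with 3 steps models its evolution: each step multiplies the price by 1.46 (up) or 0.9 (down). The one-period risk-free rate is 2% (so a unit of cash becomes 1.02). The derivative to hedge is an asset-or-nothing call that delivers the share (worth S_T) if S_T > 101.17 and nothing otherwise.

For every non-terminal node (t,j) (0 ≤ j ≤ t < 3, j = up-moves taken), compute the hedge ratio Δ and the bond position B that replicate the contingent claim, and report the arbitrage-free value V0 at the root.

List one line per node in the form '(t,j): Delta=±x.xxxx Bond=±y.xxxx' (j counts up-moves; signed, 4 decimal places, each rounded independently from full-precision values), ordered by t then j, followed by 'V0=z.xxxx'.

(0,0): Delta=1.2029 Bond=-51.8520
(1,0): Delta=0.7997 Bond=-33.6567
(1,1): Delta=2.1142 Bond=-123.4079
(2,0): Delta=0.0000 Bond=0.0000
(2,1): Delta=2.6071 Bond=-160.2059
(2,2): Delta=1.0000 Bond=0.0000
V0=11.8998

Under the risk-neutral measure, an up-move has probability p* = (R−d)/(u−d) = 0.2143 and values discount at R = 1.02.
Terminal payoffs: V(3,0)=0.0000, V(3,1)=0.0000, V(3,2)=101.6773, V(3,3)=164.9432
  t=2,j=0: stock 42.9300 → up 62.6778 (V=0.0000), down 38.6370 (V=0.0000). Price 0.0000; hedge Δ=0.0000, bond B=0.0000.
  t=2,j=1: stock 69.6420 → up 101.6773 (V=101.6773), down 62.6778 (V=0.0000). Price 21.3608; hedge Δ=2.6071, bond B=-160.2059.
  t=2,j=2: stock 112.9748 → up 164.9432 (V=164.9432), down 101.6773 (V=101.6773). Price 112.9748; hedge Δ=1.0000, bond B=0.0000.
  t=1,j=0: stock 47.7000 → up 69.6420 (V=21.3608), down 42.9300 (V=0.0000). Price 4.4876; hedge Δ=0.7997, bond B=-33.6567.
  t=1,j=1: stock 77.3800 → up 112.9748 (V=112.9748), down 69.6420 (V=21.3608). Price 40.1886; hedge Δ=2.1142, bond B=-123.4079.
  t=0,j=0: stock 53.0000 → up 77.3800 (V=40.1886), down 47.7000 (V=4.4876). Price 11.8998; hedge Δ=1.2029, bond B=-51.8520.
Each (Δ,B) replicates both successor values, so the strategy is self-financing and V0 is arbitrage-free.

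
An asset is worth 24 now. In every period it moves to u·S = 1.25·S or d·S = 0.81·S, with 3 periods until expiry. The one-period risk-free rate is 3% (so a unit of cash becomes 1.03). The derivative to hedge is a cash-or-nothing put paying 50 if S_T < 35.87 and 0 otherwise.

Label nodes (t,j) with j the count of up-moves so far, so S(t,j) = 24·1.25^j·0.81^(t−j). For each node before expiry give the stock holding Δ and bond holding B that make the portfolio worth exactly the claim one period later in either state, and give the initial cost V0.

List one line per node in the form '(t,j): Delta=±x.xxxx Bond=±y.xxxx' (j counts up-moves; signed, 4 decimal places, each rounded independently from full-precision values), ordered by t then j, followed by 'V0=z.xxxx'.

(0,0): Delta=-1.1158 Bond=66.8157
(1,0): Delta=0.0000 Bond=47.1298
(1,1): Delta=-1.8388 Bond=90.5106
(2,0): Delta=0.0000 Bond=48.5437
(2,1): Delta=0.0000 Bond=48.5437
(2,2): Delta=-3.0303 Bond=137.9082
V0=40.0374

Since d<R<u, set p* = (R−d)/(u−d) = 0.5000; price each node as the discounted p*-expectation of its children.
Terminal values V(3,·): V(3,0)=50.0000, V(3,1)=50.0000, V(3,2)=50.0000, V(3,3)=0.0000
Node (2,0) S=15.7464: V=(p*·50.0000+(1−p*)·50.0000)/1.03=48.5437; Δ=(50.0000−50.0000)/(19.6830−12.7546)=0.0000; B=V−Δ·S=48.5437
Node (2,1) S=24.3000: V=(p*·50.0000+(1−p*)·50.0000)/1.03=48.5437; Δ=(50.0000−50.0000)/(30.3750−19.6830)=0.0000; B=V−Δ·S=48.5437
Node (2,2) S=37.5000: V=(p*·0.0000+(1−p*)·50.0000)/1.03=24.2718; Δ=(0.0000−50.0000)/(46.8750−30.3750)=-3.0303; B=V−Δ·S=137.9082
Node (1,0) S=19.4400: V=(p*·48.5437+(1−p*)·48.5437)/1.03=47.1298; Δ=(48.5437−48.5437)/(24.3000−15.7464)=0.0000; B=V−Δ·S=47.1298
Node (1,1) S=30.0000: V=(p*·24.2718+(1−p*)·48.5437)/1.03=35.3473; Δ=(24.2718−48.5437)/(37.5000−24.3000)=-1.8388; B=V−Δ·S=90.5106
Node (0,0) S=24.0000: V=(p*·35.3473+(1−p*)·47.1298)/1.03=40.0374; Δ=(35.3473−47.1298)/(30.0000−19.4400)=-1.1158; B=V−Δ·S=66.8157
The time-0 hedge costs 40.0374, which is the no-arbitrage price.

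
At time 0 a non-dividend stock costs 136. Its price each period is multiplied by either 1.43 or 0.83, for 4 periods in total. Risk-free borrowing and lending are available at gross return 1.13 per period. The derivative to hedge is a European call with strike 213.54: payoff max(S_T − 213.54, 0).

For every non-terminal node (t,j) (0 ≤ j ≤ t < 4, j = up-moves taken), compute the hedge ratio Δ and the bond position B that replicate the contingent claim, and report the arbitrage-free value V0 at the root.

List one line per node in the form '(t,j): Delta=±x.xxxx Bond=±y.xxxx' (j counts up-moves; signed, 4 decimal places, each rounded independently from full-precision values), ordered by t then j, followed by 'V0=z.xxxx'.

(0,0): Delta=0.6245 Bond=-53.4507
(1,0): Delta=0.3369 Bond=-27.9334
(1,1): Delta=0.7915 Bond=-92.8652
(2,0): Delta=0.0000 Bond=0.0000
(2,1): Delta=0.5325 Bond=-63.1294
(2,2): Delta=0.9418 Bond=-146.7460
(3,0): Delta=0.0000 Bond=0.0000
(3,1): Delta=0.0000 Bond=0.0000
(3,2): Delta=0.8415 Bond=-142.6725
(3,3): Delta=1.0000 Bond=-188.9735
V0=31.4839

The replicating-portfolio and risk-neutral prices coincide; use p* = (1.13−0.83)/(1.43−0.83) = 0.5000 for the latter.
Terminal values V(4,·): V(4,0)=0.0000, V(4,1)=0.0000, V(4,2)=0.0000, V(4,3)=116.5445, V(4,4)=355.1598
(3,0): S=77.7630. Δ = (V_up−V_dn)/(S_up−S_dn) = (0.0000−0.0000)/(111.2011−64.5433) = 0.0000. V = [p*·0.0000 + (1−p*)·0.0000]/1.13 = 0.0000. B = V − Δ·S = 0.0000.
(3,1): S=133.9773. Δ = (V_up−V_dn)/(S_up−S_dn) = (0.0000−0.0000)/(191.5875−111.2011) = 0.0000. V = [p*·0.0000 + (1−p*)·0.0000]/1.13 = 0.0000. B = V − Δ·S = 0.0000.
(3,2): S=230.8283. Δ = (V_up−V_dn)/(S_up−S_dn) = (116.5445−0.0000)/(330.0845−191.5875) = 0.8415. V = [p*·116.5445 + (1−p*)·0.0000]/1.13 = 51.5684. B = V − Δ·S = -142.6725.
(3,3): S=397.6922. Δ = (V_up−V_dn)/(S_up−S_dn) = (355.1598−116.5445)/(568.6998−330.0845) = 1.0000. V = [p*·355.1598 + (1−p*)·116.5445]/1.13 = 208.7187. B = V − Δ·S = -188.9735.
(2,0): S=93.6904. Δ = (V_up−V_dn)/(S_up−S_dn) = (0.0000−0.0000)/(133.9773−77.7630) = 0.0000. V = [p*·0.0000 + (1−p*)·0.0000]/1.13 = 0.0000. B = V − Δ·S = 0.0000.
(2,1): S=161.4184. Δ = (V_up−V_dn)/(S_up−S_dn) = (51.5684−0.0000)/(230.8283−133.9773) = 0.5325. V = [p*·51.5684 + (1−p*)·0.0000]/1.13 = 22.8179. B = V − Δ·S = -63.1294.
(2,2): S=278.1064. Δ = (V_up−V_dn)/(S_up−S_dn) = (208.7187−51.5684)/(397.6922−230.8283) = 0.9418. V = [p*·208.7187 + (1−p*)·51.5684]/1.13 = 115.1713. B = V − Δ·S = -146.7460.
(1,0): S=112.8800. Δ = (V_up−V_dn)/(S_up−S_dn) = (22.8179−0.0000)/(161.4184−93.6904) = 0.3369. V = [p*·22.8179 + (1−p*)·0.0000]/1.13 = 10.0964. B = V − Δ·S = -27.9334.
(1,1): S=194.4800. Δ = (V_up−V_dn)/(S_up−S_dn) = (115.1713−22.8179)/(278.1064−161.4184) = 0.7915. V = [p*·115.1713 + (1−p*)·22.8179]/1.13 = 61.0571. B = V − Δ·S = -92.8652.
(0,0): S=136.0000. Δ = (V_up−V_dn)/(S_up−S_dn) = (61.0571−10.0964)/(194.4800−112.8800) = 0.6245. V = [p*·61.0571 + (1−p*)·10.0964]/1.13 = 31.4839. B = V − Δ·S = -53.4507.
Check: Δ(0,0)·S0 + B(0,0) = 31.4839 = V0.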